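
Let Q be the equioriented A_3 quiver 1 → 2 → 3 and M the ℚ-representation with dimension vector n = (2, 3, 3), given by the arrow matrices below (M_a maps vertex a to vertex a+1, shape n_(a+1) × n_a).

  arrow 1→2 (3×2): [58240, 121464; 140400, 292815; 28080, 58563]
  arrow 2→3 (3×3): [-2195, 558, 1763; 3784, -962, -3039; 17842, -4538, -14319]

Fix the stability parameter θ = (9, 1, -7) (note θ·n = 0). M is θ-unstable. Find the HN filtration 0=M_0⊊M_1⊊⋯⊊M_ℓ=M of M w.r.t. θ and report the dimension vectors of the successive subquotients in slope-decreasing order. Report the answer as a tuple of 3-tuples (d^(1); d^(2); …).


Interval decomposition of M: I[1,1], I[1,3], I[2,2], I[2,3], I[3,3].
HN type (ℓ=4): μ^(1)=9; μ^(2)=1; μ^(3)=-3; μ^(4)=-7

((1, 0, 0); (1, 2, 1); (0, 1, 1); (0, 0, 1))


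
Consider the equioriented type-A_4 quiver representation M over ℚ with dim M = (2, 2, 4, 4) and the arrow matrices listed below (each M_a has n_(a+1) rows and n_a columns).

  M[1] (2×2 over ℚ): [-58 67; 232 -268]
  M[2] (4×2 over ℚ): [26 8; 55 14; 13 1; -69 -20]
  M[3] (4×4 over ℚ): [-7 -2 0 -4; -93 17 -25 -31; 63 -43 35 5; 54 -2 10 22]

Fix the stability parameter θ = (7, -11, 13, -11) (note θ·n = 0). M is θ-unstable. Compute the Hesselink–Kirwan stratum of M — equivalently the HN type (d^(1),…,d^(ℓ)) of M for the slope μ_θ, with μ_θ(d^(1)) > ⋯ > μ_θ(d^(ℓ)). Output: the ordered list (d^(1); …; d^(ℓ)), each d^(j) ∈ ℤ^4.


Via rank(M_{q-1}∘⋯∘M_p): M ≅ I[1,1], I[1,4], I[2,4], I[3,3]^2, I[4,4]^2.
μ_θ-semistable layers: μ^(1)=13; μ^(2)=7; μ^(3)=1; μ^(4)=-2; μ^(5)=-11

((0, 0, 2, 0); (1, 0, 0, 0); (0, 0, 2, 2); (1, 1, 0, 0); (0, 1, 0, 2))


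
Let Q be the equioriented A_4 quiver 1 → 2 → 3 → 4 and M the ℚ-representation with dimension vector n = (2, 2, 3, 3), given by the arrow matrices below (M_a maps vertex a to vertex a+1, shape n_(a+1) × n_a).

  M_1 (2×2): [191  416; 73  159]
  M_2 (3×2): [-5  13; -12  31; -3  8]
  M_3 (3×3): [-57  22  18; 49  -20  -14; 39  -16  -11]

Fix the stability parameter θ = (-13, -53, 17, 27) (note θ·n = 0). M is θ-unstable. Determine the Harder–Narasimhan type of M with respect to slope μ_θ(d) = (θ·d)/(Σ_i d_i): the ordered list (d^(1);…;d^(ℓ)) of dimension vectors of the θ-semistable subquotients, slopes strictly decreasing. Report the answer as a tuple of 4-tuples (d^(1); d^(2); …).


Interval decomposition of M: I[1,4]^2, I[3,4].
HN type (ℓ=3): μ^(1)=27; μ^(2)=17; μ^(3)=-33

((0, 0, 0, 3); (0, 0, 3, 0); (2, 2, 0, 0))


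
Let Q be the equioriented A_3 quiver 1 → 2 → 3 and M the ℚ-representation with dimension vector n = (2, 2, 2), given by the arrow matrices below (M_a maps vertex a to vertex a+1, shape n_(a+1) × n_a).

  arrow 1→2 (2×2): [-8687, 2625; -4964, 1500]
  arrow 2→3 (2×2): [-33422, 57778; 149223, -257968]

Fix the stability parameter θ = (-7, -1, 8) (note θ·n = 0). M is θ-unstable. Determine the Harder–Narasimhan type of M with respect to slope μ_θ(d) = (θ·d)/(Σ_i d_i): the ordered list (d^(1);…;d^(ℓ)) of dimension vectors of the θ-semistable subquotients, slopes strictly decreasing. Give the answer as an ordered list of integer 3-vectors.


Via rank(M_{q-1}∘⋯∘M_p): M ≅ I[1,1], I[1,3], I[2,3].
μ_θ-semistable layers: μ^(1)=8; μ^(2)=-1; μ^(3)=-7

((0, 0, 2); (0, 2, 0); (2, 0, 0))


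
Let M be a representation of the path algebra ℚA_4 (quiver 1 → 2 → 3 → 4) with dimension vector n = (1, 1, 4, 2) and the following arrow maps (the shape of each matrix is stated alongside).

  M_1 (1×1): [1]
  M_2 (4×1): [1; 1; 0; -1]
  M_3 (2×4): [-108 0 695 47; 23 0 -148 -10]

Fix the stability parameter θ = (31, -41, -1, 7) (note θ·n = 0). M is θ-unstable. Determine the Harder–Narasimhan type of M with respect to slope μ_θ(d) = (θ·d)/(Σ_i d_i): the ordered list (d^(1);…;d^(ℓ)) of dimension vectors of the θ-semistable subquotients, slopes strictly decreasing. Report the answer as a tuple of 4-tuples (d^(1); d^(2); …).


Interval decomposition of M: I[1,4], I[3,3]^2, I[3,4].
HN type (ℓ=3): μ^(1)=7; μ^(2)=-1; μ^(3)=-5

((0, 0, 0, 2); (0, 0, 4, 0); (1, 1, 0, 0))


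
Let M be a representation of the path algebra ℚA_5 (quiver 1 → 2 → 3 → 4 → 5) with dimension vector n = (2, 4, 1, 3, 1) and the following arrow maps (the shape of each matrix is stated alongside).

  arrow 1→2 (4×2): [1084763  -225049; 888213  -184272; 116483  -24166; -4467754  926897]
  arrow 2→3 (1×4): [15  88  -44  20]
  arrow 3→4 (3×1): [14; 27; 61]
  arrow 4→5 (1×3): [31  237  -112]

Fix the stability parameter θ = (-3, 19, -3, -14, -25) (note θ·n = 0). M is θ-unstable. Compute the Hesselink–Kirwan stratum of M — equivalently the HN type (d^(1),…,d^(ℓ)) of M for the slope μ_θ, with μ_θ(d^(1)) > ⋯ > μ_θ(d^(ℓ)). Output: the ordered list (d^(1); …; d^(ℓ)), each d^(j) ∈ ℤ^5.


Interval decomposition of M: I[1,2], I[1,5], I[2,2]^2, I[4,4]^2.
HN type (ℓ=4): μ^(1)=19; μ^(2)=-3; μ^(3)=-26/5; μ^(4)=-14

((0, 3, 0, 0, 0); (1, 0, 0, 0, 0); (1, 1, 1, 1, 1); (0, 0, 0, 2, 0))


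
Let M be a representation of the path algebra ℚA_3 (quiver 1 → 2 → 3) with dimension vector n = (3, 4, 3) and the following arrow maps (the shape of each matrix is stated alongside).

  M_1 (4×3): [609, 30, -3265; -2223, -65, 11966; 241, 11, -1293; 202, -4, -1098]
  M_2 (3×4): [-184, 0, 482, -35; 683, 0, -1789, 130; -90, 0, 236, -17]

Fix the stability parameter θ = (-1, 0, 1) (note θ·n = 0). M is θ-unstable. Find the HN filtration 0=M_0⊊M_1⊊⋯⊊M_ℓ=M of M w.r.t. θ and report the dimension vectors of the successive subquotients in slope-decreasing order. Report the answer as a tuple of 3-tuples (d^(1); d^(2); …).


Via rank(M_{q-1}∘⋯∘M_p): M ≅ I[1,2]^2, I[1,3], I[2,3], I[3,3].
μ_θ-semistable layers: μ^(1)=1; μ^(2)=0; μ^(3)=-1

((0, 0, 3); (0, 4, 0); (3, 0, 0))


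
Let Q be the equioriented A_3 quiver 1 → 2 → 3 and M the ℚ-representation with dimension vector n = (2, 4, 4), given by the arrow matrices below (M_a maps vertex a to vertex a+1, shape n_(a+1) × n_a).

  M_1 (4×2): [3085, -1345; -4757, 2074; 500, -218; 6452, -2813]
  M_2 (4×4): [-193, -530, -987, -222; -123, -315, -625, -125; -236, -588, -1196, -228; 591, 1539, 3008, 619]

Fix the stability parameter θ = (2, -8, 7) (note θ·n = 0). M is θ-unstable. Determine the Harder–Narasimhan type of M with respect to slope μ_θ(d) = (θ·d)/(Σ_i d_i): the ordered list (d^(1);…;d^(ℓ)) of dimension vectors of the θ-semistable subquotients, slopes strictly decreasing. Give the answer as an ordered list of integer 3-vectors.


Via rank(M_{q-1}∘⋯∘M_p): M ≅ I[1,2], I[1,3], I[2,3]^2, I[3,3].
μ_θ-semistable layers: μ^(1)=7; μ^(2)=-3; μ^(3)=-8

((0, 0, 4); (2, 2, 0); (0, 2, 0))


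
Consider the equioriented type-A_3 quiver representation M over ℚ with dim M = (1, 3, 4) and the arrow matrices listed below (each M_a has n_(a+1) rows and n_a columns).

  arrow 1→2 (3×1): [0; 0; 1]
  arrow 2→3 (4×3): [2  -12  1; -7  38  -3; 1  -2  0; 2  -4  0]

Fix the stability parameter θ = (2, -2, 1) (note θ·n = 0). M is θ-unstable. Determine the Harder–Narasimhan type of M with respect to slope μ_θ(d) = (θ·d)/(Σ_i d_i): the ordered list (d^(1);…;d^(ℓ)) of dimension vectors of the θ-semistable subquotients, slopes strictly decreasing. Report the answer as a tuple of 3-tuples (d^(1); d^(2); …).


Interval decomposition of M: I[1,3], I[2,2], I[2,3], I[3,3]^2.
HN type (ℓ=3): μ^(1)=1; μ^(2)=0; μ^(3)=-2

((0, 0, 4); (1, 1, 0); (0, 2, 0))


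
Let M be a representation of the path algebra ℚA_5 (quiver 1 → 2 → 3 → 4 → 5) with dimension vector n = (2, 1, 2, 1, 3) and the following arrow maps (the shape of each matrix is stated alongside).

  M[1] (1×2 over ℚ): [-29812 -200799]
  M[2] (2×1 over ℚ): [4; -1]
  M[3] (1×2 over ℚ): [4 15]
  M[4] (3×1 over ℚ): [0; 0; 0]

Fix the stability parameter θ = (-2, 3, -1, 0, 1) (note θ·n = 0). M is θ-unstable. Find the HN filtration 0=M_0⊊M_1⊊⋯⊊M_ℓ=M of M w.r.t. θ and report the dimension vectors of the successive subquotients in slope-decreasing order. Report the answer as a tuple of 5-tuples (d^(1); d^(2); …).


Interval decomposition of M: I[1,1], I[1,4], I[3,3], I[5,5]^3.
HN type (ℓ=4): μ^(1)=1; μ^(2)=2/3; μ^(3)=-1; μ^(4)=-2

((0, 0, 0, 0, 3); (0, 1, 1, 1, 0); (0, 0, 1, 0, 0); (2, 0, 0, 0, 0))


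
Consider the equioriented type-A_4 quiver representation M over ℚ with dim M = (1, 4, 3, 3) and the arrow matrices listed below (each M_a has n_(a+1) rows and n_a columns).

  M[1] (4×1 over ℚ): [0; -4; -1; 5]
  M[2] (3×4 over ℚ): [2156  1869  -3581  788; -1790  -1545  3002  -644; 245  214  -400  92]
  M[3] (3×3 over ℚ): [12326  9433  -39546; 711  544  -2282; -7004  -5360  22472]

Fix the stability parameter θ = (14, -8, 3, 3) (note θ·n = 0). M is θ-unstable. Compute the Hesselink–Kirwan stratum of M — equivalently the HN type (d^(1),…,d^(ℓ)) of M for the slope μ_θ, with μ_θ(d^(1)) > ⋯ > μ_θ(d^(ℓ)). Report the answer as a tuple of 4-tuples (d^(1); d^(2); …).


Barcode: M ≅ I[1,4], I[2,2], I[2,3], I[2,4], I[4,4]. HN layers by μ_θ (2 steps, strictly decreasing):
  μ^(1)=3; μ^(2)=-8

((1, 1, 3, 3); (0, 3, 0, 0))


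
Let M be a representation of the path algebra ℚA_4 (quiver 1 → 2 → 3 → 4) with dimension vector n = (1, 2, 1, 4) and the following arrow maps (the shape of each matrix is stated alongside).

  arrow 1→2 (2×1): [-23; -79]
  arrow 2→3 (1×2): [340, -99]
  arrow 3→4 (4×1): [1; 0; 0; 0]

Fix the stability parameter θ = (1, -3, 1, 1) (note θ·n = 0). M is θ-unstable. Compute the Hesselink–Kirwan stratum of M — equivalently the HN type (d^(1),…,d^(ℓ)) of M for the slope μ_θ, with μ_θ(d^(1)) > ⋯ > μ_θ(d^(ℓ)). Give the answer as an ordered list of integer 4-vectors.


Interval decomposition of M: I[1,4], I[2,2], I[4,4]^3.
HN type (ℓ=3): μ^(1)=1; μ^(2)=-1; μ^(3)=-3

((0, 0, 1, 4); (1, 1, 0, 0); (0, 1, 0, 0))


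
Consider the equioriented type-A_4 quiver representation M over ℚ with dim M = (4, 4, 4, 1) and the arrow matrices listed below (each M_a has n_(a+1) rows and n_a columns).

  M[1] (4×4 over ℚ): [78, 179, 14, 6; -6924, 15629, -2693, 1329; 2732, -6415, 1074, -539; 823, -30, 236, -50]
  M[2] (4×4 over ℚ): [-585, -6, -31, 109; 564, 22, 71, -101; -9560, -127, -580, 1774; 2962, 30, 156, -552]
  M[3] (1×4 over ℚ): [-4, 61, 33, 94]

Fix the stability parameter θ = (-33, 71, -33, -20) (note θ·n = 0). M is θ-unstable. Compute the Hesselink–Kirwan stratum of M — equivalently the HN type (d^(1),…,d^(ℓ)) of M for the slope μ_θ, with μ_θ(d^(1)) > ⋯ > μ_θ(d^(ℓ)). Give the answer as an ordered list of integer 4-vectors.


Barcode: M ≅ I[1,2], I[1,3]^2, I[1,4], I[3,3]. HN layers by μ_θ (4 steps, strictly decreasing):
  μ^(1)=71; μ^(2)=19; μ^(3)=6; μ^(4)=-33

((0, 1, 0, 0); (0, 2, 2, 0); (0, 1, 1, 1); (4, 0, 1, 0))


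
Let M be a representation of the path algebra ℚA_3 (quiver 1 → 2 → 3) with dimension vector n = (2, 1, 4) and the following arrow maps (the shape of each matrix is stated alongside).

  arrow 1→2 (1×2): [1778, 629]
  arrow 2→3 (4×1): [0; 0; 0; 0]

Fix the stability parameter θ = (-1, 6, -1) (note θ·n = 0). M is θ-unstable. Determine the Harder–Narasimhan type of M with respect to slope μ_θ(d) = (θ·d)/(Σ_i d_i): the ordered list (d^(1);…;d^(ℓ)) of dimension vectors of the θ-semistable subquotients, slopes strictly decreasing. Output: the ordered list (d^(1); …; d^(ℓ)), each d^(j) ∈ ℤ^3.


Interval decomposition of M: I[1,1], I[1,2], I[3,3]^4.
HN type (ℓ=2): μ^(1)=6; μ^(2)=-1

((0, 1, 0); (2, 0, 4))


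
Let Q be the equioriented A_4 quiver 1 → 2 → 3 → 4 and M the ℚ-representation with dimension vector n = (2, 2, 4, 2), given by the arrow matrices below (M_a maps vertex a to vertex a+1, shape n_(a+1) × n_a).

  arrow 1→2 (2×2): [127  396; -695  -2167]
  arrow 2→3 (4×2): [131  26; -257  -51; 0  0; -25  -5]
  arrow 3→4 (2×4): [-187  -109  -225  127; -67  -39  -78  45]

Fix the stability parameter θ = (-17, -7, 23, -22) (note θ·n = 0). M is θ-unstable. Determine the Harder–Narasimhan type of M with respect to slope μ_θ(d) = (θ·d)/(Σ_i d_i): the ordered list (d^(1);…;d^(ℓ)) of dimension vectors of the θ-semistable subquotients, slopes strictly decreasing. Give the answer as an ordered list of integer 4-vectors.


Via rank(M_{q-1}∘⋯∘M_p): M ≅ I[1,3], I[1,4], I[3,3], I[3,4].
μ_θ-semistable layers: μ^(1)=23; μ^(2)=1/2; μ^(3)=-7; μ^(4)=-17

((0, 0, 2, 0); (0, 0, 2, 2); (0, 2, 0, 0); (2, 0, 0, 0))


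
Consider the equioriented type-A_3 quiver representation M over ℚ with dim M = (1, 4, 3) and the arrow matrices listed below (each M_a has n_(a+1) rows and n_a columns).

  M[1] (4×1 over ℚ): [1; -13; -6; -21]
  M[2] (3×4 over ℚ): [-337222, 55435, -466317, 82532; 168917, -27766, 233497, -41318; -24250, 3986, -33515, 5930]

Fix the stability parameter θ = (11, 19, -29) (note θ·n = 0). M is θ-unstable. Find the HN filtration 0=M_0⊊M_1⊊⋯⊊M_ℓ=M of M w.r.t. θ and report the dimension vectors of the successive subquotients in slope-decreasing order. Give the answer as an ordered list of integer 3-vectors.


Interval decomposition of M: I[1,3], I[2,2], I[2,3]^2.
HN type (ℓ=3): μ^(1)=19; μ^(2)=1/3; μ^(3)=-5

((0, 1, 0); (1, 1, 1); (0, 2, 2))


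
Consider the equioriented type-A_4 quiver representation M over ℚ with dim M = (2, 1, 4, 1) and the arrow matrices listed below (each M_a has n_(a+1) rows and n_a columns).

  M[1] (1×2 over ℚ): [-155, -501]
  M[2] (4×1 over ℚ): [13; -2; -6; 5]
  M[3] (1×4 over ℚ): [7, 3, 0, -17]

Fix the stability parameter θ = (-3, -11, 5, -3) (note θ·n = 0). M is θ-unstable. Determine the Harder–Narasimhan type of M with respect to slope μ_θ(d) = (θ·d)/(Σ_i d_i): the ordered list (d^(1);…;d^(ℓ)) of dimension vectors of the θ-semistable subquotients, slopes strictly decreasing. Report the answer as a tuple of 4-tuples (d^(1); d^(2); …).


Interval decomposition of M: I[1,1], I[1,3], I[3,3]^2, I[3,4].
HN type (ℓ=4): μ^(1)=5; μ^(2)=1; μ^(3)=-3; μ^(4)=-7

((0, 0, 3, 0); (0, 0, 1, 1); (1, 0, 0, 0); (1, 1, 0, 0))


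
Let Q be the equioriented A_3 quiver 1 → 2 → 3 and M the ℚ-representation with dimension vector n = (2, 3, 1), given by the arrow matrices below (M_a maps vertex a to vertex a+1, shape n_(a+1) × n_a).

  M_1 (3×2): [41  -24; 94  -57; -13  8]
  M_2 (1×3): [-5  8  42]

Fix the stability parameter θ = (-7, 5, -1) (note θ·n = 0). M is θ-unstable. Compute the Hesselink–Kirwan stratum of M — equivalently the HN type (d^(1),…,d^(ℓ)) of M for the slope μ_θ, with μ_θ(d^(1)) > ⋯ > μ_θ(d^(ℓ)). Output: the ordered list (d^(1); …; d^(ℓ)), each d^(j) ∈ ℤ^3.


Barcode: M ≅ I[1,2], I[1,3], I[2,2]. HN layers by μ_θ (3 steps, strictly decreasing):
  μ^(1)=5; μ^(2)=2; μ^(3)=-7

((0, 2, 0); (0, 1, 1); (2, 0, 0))


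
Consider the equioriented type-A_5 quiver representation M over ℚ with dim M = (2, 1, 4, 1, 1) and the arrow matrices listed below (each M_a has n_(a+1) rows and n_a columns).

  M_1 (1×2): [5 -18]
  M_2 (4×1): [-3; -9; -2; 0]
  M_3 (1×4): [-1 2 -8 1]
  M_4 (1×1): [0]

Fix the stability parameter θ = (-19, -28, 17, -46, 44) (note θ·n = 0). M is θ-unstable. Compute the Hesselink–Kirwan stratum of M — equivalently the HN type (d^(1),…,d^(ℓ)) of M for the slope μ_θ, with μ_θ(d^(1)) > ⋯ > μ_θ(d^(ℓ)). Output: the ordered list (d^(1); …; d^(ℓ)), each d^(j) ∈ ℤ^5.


Interval decomposition of M: I[1,1], I[1,4], I[3,3]^3, I[5,5].
HN type (ℓ=5): μ^(1)=44; μ^(2)=17; μ^(3)=-29/2; μ^(4)=-19; μ^(5)=-47/2

((0, 0, 0, 0, 1); (0, 0, 3, 0, 0); (0, 0, 1, 1, 0); (1, 0, 0, 0, 0); (1, 1, 0, 0, 0))


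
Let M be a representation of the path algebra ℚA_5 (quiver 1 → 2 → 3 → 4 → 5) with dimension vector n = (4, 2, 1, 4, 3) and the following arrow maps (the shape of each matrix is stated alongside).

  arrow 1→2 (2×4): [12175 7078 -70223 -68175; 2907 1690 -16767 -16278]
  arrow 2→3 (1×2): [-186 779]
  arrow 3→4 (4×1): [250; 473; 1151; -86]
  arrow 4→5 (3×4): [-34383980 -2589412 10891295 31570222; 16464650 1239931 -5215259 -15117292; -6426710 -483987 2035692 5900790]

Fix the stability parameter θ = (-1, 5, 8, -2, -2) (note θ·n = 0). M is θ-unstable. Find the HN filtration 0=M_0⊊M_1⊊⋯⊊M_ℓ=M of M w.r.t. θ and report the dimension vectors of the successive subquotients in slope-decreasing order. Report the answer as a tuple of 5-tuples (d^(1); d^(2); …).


Via rank(M_{q-1}∘⋯∘M_p): M ≅ I[1,1]^2, I[1,2], I[1,5], I[4,4]^2, I[4,5], I[5,5].
μ_θ-semistable layers: μ^(1)=5; μ^(2)=9/4; μ^(3)=-1; μ^(4)=-2

((0, 1, 0, 0, 0); (0, 1, 1, 1, 1); (4, 0, 0, 0, 0); (0, 0, 0, 3, 2))


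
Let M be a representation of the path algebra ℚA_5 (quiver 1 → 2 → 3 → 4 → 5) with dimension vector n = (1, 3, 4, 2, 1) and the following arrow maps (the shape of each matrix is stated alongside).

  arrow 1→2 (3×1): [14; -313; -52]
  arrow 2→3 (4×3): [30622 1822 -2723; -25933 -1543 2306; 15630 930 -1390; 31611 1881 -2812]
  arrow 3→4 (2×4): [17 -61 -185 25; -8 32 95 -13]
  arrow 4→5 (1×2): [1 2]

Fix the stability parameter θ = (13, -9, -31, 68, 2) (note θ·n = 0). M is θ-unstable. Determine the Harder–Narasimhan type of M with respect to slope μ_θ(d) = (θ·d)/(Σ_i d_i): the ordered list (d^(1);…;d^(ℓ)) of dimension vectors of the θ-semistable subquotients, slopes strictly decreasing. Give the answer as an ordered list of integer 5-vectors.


Interval decomposition of M: I[1,5], I[2,2], I[2,4], I[3,3]^2.
HN type (ℓ=5): μ^(1)=68; μ^(2)=35; μ^(3)=-9; μ^(4)=-20; μ^(5)=-31

((0, 0, 0, 1, 0); (0, 0, 0, 1, 1); (1, 2, 1, 0, 0); (0, 1, 1, 0, 0); (0, 0, 2, 0, 0))


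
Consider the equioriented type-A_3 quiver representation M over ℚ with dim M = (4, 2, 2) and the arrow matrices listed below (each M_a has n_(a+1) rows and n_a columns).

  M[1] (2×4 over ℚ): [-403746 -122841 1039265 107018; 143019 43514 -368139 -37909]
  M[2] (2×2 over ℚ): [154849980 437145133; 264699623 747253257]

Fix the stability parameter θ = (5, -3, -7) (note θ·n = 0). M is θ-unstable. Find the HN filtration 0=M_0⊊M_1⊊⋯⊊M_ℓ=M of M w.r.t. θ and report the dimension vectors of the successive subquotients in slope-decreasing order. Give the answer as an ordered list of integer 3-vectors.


Interval decomposition of M: I[1,1]^2, I[1,3]^2.
HN type (ℓ=2): μ^(1)=5; μ^(2)=-5/3

((2, 0, 0); (2, 2, 2))


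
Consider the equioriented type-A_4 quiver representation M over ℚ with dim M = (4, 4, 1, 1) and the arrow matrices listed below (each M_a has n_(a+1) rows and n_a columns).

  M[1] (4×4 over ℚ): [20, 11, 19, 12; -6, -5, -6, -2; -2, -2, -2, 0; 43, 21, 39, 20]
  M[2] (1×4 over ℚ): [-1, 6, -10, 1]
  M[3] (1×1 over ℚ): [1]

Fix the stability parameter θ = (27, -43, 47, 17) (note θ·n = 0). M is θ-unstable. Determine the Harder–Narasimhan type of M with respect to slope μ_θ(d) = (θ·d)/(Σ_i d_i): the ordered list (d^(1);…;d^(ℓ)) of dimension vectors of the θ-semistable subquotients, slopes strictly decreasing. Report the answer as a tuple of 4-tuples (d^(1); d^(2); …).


Via rank(M_{q-1}∘⋯∘M_p): M ≅ I[1,1], I[1,2]^2, I[1,4], I[2,2].
μ_θ-semistable layers: μ^(1)=32; μ^(2)=27; μ^(3)=-8; μ^(4)=-43

((0, 0, 1, 1); (1, 0, 0, 0); (3, 3, 0, 0); (0, 1, 0, 0))


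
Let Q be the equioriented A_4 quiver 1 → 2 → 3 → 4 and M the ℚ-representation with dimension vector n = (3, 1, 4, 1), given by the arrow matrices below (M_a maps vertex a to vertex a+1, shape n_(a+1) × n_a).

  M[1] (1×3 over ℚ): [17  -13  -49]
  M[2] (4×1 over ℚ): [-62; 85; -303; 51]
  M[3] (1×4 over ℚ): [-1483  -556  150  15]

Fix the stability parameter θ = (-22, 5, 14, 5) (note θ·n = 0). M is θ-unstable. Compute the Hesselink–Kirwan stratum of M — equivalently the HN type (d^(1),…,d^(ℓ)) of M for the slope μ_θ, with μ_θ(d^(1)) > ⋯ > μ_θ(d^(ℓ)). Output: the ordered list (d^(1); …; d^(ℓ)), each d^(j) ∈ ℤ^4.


Barcode: M ≅ I[1,1]^2, I[1,4], I[3,3]^3. HN layers by μ_θ (4 steps, strictly decreasing):
  μ^(1)=14; μ^(2)=19/2; μ^(3)=5; μ^(4)=-22

((0, 0, 3, 0); (0, 0, 1, 1); (0, 1, 0, 0); (3, 0, 0, 0))


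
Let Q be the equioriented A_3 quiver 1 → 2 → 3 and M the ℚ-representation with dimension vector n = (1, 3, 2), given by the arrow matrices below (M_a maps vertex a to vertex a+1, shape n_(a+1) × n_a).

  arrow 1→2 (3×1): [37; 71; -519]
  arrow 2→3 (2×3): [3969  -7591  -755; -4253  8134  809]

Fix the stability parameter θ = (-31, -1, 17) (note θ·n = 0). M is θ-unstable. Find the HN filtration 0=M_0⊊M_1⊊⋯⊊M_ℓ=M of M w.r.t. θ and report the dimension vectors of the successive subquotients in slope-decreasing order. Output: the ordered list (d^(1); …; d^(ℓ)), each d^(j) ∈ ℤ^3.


Interval decomposition of M: I[1,3], I[2,2], I[2,3].
HN type (ℓ=3): μ^(1)=17; μ^(2)=-1; μ^(3)=-31

((0, 0, 2); (0, 3, 0); (1, 0, 0))


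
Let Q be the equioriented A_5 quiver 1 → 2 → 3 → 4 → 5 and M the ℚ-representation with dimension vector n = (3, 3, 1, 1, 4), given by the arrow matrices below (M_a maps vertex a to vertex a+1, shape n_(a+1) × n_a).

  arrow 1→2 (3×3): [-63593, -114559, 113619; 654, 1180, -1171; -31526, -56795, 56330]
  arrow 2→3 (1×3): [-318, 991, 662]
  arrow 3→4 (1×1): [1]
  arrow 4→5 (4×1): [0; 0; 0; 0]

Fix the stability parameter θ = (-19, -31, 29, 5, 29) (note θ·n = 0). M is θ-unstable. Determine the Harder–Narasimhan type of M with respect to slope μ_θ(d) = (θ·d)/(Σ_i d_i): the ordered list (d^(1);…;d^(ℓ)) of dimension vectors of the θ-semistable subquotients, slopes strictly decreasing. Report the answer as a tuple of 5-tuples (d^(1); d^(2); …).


Barcode: M ≅ I[1,2]^2, I[1,4], I[5,5]^4. HN layers by μ_θ (3 steps, strictly decreasing):
  μ^(1)=29; μ^(2)=17; μ^(3)=-25

((0, 0, 0, 0, 4); (0, 0, 1, 1, 0); (3, 3, 0, 0, 0))


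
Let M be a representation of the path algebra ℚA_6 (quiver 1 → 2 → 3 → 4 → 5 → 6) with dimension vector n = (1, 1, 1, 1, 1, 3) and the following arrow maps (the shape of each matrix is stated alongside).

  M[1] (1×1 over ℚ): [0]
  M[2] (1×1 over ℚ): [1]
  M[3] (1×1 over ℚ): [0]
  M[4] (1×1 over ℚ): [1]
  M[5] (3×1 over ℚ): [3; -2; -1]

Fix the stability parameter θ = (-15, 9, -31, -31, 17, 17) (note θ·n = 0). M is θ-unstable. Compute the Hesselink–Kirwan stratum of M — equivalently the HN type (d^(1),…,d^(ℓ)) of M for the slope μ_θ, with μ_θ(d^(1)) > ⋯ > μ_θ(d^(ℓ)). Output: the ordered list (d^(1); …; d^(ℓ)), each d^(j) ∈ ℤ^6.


Interval decomposition of M: I[1,1], I[2,3], I[4,6], I[6,6]^2.
HN type (ℓ=4): μ^(1)=17; μ^(2)=-11; μ^(3)=-15; μ^(4)=-31

((0, 0, 0, 0, 1, 3); (0, 1, 1, 0, 0, 0); (1, 0, 0, 0, 0, 0); (0, 0, 0, 1, 0, 0))


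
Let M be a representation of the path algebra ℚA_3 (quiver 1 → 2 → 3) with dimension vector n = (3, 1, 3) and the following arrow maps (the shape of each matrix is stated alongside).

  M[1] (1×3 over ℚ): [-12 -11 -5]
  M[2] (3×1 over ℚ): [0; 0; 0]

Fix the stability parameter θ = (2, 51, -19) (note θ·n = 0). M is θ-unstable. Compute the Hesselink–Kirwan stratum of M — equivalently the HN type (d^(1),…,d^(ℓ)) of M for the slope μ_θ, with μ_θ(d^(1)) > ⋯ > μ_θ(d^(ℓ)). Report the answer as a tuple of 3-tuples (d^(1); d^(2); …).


Via rank(M_{q-1}∘⋯∘M_p): M ≅ I[1,1]^2, I[1,2], I[3,3]^3.
μ_θ-semistable layers: μ^(1)=51; μ^(2)=2; μ^(3)=-19

((0, 1, 0); (3, 0, 0); (0, 0, 3))


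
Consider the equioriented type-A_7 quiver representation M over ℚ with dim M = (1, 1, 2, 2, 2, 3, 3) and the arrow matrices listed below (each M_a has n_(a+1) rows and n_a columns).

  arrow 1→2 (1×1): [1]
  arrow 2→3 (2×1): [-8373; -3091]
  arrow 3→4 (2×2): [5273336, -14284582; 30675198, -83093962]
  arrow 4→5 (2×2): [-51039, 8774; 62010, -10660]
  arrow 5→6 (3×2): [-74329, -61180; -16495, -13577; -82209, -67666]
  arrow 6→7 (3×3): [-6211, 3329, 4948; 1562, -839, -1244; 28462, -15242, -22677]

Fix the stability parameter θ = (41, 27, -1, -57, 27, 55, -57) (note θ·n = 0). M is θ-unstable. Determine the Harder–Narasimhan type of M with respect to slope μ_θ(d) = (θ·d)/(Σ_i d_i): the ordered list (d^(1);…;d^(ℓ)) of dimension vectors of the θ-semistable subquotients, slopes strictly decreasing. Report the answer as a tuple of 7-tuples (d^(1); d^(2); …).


Via rank(M_{q-1}∘⋯∘M_p): M ≅ I[1,7], I[3,4], I[5,7], I[6,7].
μ_θ-semistable layers: μ^(1)=25/3; μ^(2)=5/2; μ^(3)=-1; μ^(4)=-29

((0, 0, 0, 0, 2, 2, 2); (1, 1, 1, 1, 0, 0, 0); (0, 0, 0, 0, 0, 1, 1); (0, 0, 1, 1, 0, 0, 0))


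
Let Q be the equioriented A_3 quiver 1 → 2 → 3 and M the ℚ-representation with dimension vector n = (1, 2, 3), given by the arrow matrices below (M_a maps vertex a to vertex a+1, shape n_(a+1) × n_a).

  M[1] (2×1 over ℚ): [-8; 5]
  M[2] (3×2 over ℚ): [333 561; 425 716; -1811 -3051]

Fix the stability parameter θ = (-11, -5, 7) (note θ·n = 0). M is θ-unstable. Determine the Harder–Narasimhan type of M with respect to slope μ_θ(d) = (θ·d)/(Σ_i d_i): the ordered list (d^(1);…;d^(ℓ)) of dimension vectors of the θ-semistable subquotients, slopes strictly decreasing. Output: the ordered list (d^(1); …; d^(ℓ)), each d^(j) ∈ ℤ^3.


Interval decomposition of M: I[1,3], I[2,3], I[3,3].
HN type (ℓ=3): μ^(1)=7; μ^(2)=-5; μ^(3)=-11

((0, 0, 3); (0, 2, 0); (1, 0, 0))


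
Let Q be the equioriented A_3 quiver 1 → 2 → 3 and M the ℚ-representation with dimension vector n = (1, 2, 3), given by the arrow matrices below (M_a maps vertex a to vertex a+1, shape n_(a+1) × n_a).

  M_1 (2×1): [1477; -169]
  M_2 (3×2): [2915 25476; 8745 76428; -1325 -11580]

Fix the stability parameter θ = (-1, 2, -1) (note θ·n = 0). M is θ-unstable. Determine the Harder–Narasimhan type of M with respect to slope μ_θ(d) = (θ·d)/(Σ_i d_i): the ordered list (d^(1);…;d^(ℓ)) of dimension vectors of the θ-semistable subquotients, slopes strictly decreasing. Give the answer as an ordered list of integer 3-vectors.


Interval decomposition of M: I[1,3], I[2,2], I[3,3]^2.
HN type (ℓ=3): μ^(1)=2; μ^(2)=1/2; μ^(3)=-1

((0, 1, 0); (0, 1, 1); (1, 0, 2))


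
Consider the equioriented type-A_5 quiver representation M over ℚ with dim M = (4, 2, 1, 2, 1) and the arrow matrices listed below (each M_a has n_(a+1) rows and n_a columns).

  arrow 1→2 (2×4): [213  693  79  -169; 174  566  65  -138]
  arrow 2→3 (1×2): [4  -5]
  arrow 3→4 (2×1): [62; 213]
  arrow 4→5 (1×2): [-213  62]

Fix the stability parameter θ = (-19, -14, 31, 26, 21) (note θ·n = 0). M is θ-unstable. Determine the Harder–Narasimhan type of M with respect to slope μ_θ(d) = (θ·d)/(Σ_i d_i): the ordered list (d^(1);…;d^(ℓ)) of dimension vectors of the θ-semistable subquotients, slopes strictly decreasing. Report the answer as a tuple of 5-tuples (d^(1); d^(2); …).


Via rank(M_{q-1}∘⋯∘M_p): M ≅ I[1,1]^2, I[1,2], I[1,4], I[4,5].
μ_θ-semistable layers: μ^(1)=57/2; μ^(2)=47/2; μ^(3)=-14; μ^(4)=-19

((0, 0, 1, 1, 0); (0, 0, 0, 1, 1); (0, 2, 0, 0, 0); (4, 0, 0, 0, 0))


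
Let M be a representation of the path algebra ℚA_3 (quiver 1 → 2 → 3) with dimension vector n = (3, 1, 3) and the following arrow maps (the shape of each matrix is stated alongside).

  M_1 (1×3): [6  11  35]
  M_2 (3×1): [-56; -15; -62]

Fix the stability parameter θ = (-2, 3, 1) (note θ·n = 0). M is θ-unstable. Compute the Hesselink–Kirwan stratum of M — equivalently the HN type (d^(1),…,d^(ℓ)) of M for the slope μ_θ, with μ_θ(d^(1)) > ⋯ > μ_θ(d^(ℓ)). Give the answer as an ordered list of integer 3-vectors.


Via rank(M_{q-1}∘⋯∘M_p): M ≅ I[1,1]^2, I[1,3], I[3,3]^2.
μ_θ-semistable layers: μ^(1)=2; μ^(2)=1; μ^(3)=-2

((0, 1, 1); (0, 0, 2); (3, 0, 0))


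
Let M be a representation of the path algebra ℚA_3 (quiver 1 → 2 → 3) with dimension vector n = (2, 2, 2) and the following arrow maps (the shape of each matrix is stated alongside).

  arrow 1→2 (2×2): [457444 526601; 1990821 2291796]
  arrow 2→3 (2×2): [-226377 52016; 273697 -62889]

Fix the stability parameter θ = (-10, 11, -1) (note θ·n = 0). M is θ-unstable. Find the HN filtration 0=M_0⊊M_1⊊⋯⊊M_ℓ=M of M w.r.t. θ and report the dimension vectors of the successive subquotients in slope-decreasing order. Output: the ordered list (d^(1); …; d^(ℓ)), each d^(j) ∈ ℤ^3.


Via rank(M_{q-1}∘⋯∘M_p): M ≅ I[1,3]^2.
μ_θ-semistable layers: μ^(1)=5; μ^(2)=-10

((0, 2, 2); (2, 0, 0))


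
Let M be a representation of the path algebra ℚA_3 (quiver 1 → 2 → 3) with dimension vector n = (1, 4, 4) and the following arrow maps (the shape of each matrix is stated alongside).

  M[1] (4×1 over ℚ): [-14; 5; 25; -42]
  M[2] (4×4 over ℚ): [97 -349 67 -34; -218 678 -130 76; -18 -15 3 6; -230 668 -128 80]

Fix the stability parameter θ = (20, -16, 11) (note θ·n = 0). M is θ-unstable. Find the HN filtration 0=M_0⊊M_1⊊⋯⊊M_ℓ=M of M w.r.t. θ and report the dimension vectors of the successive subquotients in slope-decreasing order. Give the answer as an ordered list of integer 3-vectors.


Barcode: M ≅ I[1,2], I[2,2], I[2,3]^2, I[3,3]^2. HN layers by μ_θ (3 steps, strictly decreasing):
  μ^(1)=11; μ^(2)=2; μ^(3)=-16

((0, 0, 4); (1, 1, 0); (0, 3, 0))


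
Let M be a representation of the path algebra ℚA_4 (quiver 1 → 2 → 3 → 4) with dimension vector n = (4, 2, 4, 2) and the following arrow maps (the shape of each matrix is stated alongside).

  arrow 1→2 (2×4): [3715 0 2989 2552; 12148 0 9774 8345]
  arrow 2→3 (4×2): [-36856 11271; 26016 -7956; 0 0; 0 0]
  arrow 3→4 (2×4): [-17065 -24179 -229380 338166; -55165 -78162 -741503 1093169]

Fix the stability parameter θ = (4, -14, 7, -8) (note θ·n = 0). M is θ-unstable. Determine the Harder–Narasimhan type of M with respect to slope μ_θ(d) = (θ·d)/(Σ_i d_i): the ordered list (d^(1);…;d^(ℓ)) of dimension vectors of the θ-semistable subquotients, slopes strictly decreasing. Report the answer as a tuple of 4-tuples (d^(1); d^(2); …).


Barcode: M ≅ I[1,1]^2, I[1,2], I[1,4], I[3,3]^2, I[3,4]. HN layers by μ_θ (4 steps, strictly decreasing):
  μ^(1)=7; μ^(2)=4; μ^(3)=-1/2; μ^(4)=-5

((0, 0, 2, 0); (2, 0, 0, 0); (0, 0, 2, 2); (2, 2, 0, 0))


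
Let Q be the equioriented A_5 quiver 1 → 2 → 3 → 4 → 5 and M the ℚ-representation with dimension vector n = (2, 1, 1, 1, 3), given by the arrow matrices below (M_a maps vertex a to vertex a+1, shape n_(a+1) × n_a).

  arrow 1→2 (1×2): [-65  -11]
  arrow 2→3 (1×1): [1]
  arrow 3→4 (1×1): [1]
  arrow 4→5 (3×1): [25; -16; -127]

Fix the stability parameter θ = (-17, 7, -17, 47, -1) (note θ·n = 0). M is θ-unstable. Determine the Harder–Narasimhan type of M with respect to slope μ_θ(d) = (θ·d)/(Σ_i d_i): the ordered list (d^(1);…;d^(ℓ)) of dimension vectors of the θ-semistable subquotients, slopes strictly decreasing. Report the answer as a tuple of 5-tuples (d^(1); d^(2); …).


Interval decomposition of M: I[1,1], I[1,5], I[5,5]^2.
HN type (ℓ=4): μ^(1)=23; μ^(2)=-1; μ^(3)=-5; μ^(4)=-17

((0, 0, 0, 1, 1); (0, 0, 0, 0, 2); (0, 1, 1, 0, 0); (2, 0, 0, 0, 0))


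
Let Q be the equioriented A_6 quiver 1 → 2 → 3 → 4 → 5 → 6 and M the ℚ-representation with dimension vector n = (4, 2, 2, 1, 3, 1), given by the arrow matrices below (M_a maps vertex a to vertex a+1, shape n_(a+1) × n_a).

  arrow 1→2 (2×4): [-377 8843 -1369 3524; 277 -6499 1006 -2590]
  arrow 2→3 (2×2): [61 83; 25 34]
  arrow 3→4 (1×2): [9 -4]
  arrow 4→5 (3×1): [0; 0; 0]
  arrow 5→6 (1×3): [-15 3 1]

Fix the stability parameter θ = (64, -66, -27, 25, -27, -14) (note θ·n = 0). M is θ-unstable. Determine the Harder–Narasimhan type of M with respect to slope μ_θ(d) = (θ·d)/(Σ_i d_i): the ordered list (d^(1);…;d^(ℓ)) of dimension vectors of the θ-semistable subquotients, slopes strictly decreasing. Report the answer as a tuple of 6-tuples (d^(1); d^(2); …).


Via rank(M_{q-1}∘⋯∘M_p): M ≅ I[1,1]^2, I[1,3], I[1,4], I[5,5]^2, I[5,6].
μ_θ-semistable layers: μ^(1)=64; μ^(2)=25; μ^(3)=-29/3; μ^(4)=-14; μ^(5)=-27

((2, 0, 0, 0, 0, 0); (0, 0, 0, 1, 0, 0); (2, 2, 2, 0, 0, 0); (0, 0, 0, 0, 0, 1); (0, 0, 0, 0, 3, 0))


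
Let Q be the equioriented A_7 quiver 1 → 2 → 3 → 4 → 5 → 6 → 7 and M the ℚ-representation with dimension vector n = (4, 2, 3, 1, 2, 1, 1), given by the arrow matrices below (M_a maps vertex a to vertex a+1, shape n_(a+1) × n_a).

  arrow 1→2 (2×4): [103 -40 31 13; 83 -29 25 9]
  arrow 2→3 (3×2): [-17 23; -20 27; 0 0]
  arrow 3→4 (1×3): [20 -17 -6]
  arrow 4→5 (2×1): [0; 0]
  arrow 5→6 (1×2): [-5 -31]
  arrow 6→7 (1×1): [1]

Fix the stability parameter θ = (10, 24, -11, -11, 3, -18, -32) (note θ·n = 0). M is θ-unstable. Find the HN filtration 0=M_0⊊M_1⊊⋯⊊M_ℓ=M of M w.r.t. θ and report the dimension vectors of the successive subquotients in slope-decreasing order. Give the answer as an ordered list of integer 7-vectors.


Barcode: M ≅ I[1,1]^2, I[1,3], I[1,4], I[3,3], I[5,5], I[5,7]. HN layers by μ_θ (5 steps, strictly decreasing):
  μ^(1)=10; μ^(2)=23/3; μ^(3)=3; μ^(4)=-11; μ^(5)=-47/3

((2, 0, 0, 0, 0, 0, 0); (1, 1, 1, 0, 0, 0, 0); (1, 1, 1, 1, 1, 0, 0); (0, 0, 1, 0, 0, 0, 0); (0, 0, 0, 0, 1, 1, 1))


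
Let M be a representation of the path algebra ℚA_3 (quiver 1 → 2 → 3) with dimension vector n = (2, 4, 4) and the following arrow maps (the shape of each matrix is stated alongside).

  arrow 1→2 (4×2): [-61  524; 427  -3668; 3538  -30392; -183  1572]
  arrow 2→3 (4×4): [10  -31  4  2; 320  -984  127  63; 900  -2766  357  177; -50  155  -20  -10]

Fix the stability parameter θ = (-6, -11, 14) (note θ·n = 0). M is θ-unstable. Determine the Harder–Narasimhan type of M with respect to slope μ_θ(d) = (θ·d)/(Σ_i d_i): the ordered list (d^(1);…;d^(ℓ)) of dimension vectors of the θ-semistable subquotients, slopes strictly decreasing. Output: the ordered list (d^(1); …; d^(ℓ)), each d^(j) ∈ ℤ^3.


Interval decomposition of M: I[1,1], I[1,3], I[2,2]^2, I[2,3], I[3,3]^2.
HN type (ℓ=4): μ^(1)=14; μ^(2)=-6; μ^(3)=-17/2; μ^(4)=-11

((0, 0, 4); (1, 0, 0); (1, 1, 0); (0, 3, 0))


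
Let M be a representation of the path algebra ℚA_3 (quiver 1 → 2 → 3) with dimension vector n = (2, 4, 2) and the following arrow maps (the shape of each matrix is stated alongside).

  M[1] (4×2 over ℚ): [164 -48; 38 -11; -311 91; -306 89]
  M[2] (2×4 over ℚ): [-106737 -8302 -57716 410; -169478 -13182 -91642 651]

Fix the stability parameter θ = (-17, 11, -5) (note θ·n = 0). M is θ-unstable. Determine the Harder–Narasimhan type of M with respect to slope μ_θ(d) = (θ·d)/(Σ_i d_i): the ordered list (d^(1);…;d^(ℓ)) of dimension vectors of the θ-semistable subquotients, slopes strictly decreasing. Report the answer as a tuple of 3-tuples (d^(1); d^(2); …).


Via rank(M_{q-1}∘⋯∘M_p): M ≅ I[1,2], I[1,3], I[2,2], I[2,3].
μ_θ-semistable layers: μ^(1)=11; μ^(2)=3; μ^(3)=-17

((0, 2, 0); (0, 2, 2); (2, 0, 0))


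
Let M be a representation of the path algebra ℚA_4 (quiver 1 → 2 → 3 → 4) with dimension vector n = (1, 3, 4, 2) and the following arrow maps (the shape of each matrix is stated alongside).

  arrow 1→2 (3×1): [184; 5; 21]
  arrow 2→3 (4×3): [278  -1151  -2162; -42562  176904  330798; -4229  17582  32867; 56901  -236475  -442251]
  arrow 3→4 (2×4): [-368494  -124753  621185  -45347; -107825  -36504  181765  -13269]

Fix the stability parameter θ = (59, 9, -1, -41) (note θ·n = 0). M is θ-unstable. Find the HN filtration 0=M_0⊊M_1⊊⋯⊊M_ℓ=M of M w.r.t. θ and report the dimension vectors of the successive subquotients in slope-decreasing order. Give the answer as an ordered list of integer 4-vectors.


Interval decomposition of M: I[1,4], I[2,2], I[2,3], I[3,3], I[3,4].
HN type (ℓ=5): μ^(1)=9; μ^(2)=13/2; μ^(3)=4; μ^(4)=-1; μ^(5)=-21

((0, 1, 0, 0); (1, 1, 1, 1); (0, 1, 1, 0); (0, 0, 1, 0); (0, 0, 1, 1))


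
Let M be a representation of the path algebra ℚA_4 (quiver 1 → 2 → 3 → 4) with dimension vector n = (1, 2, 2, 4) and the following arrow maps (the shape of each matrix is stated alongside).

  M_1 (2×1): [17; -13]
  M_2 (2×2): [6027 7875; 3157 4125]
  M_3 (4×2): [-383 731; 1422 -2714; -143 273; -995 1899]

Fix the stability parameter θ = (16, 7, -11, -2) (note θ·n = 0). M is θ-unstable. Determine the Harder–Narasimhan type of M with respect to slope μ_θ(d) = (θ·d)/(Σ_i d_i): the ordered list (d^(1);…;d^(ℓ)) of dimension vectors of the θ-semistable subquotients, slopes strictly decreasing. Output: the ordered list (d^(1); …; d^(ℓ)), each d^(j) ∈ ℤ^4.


Via rank(M_{q-1}∘⋯∘M_p): M ≅ I[1,4], I[2,2], I[3,4], I[4,4]^2.
μ_θ-semistable layers: μ^(1)=7; μ^(2)=5/2; μ^(3)=-2; μ^(4)=-11

((0, 1, 0, 0); (1, 1, 1, 1); (0, 0, 0, 3); (0, 0, 1, 0))


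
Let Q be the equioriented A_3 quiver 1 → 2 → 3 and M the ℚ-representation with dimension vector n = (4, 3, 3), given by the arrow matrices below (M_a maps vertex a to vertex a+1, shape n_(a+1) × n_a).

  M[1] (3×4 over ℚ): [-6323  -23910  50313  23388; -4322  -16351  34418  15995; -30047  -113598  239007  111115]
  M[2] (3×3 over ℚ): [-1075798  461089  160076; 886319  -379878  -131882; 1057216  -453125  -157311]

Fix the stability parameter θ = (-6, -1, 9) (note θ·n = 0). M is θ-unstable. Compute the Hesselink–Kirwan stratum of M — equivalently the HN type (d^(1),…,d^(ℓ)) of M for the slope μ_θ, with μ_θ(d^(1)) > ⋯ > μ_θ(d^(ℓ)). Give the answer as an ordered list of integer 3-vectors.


Via rank(M_{q-1}∘⋯∘M_p): M ≅ I[1,1], I[1,3]^3.
μ_θ-semistable layers: μ^(1)=9; μ^(2)=-1; μ^(3)=-6

((0, 0, 3); (0, 3, 0); (4, 0, 0))


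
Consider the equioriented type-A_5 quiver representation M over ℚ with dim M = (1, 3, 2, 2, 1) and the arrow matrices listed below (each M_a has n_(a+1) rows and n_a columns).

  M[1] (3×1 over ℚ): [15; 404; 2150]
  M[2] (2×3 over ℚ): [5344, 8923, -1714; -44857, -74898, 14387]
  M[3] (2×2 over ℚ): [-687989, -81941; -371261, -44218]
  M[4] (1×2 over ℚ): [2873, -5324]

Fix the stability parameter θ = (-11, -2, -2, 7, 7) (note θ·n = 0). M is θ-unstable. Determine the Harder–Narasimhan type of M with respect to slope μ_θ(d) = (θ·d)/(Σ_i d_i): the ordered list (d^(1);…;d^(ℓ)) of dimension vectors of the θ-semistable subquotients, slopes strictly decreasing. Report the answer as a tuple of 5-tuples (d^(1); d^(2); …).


Barcode: M ≅ I[1,5], I[2,2], I[2,4]. HN layers by μ_θ (3 steps, strictly decreasing):
  μ^(1)=7; μ^(2)=-2; μ^(3)=-11

((0, 0, 0, 2, 1); (0, 3, 2, 0, 0); (1, 0, 0, 0, 0))


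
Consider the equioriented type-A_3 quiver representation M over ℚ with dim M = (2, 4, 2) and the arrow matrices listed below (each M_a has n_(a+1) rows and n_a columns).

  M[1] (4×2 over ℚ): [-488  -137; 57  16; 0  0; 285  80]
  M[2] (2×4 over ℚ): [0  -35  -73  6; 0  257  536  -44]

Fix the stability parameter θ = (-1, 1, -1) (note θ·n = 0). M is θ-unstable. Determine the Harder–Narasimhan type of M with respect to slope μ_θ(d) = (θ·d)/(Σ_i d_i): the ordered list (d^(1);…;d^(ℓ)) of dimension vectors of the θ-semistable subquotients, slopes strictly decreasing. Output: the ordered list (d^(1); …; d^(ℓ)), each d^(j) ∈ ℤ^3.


Interval decomposition of M: I[1,2], I[1,3], I[2,2], I[2,3].
HN type (ℓ=3): μ^(1)=1; μ^(2)=0; μ^(3)=-1

((0, 2, 0); (0, 2, 2); (2, 0, 0))


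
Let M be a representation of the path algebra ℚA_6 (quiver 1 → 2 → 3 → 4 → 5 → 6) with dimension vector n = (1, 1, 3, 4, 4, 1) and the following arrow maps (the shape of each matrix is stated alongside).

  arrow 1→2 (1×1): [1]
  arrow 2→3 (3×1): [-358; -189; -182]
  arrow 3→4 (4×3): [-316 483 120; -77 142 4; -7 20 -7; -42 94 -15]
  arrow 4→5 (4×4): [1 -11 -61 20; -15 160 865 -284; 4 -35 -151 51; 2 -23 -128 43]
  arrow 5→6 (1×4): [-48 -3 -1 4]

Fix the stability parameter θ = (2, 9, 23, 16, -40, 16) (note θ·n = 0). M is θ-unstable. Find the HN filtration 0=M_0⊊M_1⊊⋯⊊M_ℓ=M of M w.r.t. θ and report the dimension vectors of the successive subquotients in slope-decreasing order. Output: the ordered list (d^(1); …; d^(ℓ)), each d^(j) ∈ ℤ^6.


Interval decomposition of M: I[1,6], I[3,5]^2, I[4,5].
HN type (ℓ=4): μ^(1)=16; μ^(2)=2; μ^(3)=-1/3; μ^(4)=-12

((0, 0, 0, 0, 0, 1); (1, 1, 1, 1, 1, 0); (0, 0, 2, 2, 2, 0); (0, 0, 0, 1, 1, 0))
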